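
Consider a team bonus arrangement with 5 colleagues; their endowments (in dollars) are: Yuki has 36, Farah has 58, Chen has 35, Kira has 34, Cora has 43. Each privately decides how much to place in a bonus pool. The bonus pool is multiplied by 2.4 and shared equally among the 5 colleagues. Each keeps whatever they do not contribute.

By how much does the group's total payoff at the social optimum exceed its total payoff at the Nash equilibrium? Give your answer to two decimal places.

The private return per contributed unit is 2.4/5 = 0.4800 < 1 for every player regardless of endowment, so the Nash equilibrium is zero contribution and the group total is Σ E_j = 36 + 58 + 35 + 34 + 43 = 206.
Each contributed unit returns 2.400 to the group, so the social optimum is full contribution by everyone: group total = 2.400 × 206 = 494.40.
Efficiency loss = (2.400 − 1) × 206 = 288.40.

288.40 dollars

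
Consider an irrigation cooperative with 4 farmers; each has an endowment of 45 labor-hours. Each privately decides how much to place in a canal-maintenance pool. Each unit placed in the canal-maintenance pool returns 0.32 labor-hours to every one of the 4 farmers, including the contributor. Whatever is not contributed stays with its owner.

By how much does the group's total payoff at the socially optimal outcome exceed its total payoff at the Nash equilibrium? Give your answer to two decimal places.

50.40 labor-hours

The private return per contributed unit is 0.32 < 1, so contributing 0 is dominant for every player. At the Nash equilibrium everyone keeps their 45, and the group total is 4 × 45 = 180.
Each contributed unit returns 1.280 to the group as a whole (0.32 to each of 4 players), which exceeds 1, so the social optimum is full contribution: group total = 1.280 × 180 = 230.40.
Efficiency loss = 230.40 − 180 = 50.40.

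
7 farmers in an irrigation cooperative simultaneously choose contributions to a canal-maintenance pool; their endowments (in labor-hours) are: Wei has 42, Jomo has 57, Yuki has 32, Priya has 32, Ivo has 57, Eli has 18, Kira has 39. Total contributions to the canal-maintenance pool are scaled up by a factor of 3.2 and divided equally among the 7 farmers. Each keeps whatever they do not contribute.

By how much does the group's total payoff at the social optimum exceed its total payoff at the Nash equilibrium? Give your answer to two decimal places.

The private return per contributed unit is 3.2/7 = 0.4571 < 1 for every player regardless of endowment, so the Nash equilibrium is zero contribution and the group total is Σ E_j = 42 + 57 + 32 + 32 + 57 + 18 + 39 = 277.
Each contributed unit returns 3.200 to the group, so the social optimum is full contribution by everyone: group total = 3.200 × 277 = 886.40.
Efficiency loss = (3.200 − 1) × 277 = 609.40.

609.40 labor-hours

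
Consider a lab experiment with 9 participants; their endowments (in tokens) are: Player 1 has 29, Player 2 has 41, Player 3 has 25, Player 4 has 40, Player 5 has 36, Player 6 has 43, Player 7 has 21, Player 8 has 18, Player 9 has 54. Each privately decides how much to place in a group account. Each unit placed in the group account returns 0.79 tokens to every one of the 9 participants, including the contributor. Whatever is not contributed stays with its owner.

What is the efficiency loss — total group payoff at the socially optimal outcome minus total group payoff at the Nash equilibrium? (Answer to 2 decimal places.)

1875.77 tokens

The private return per contributed unit is 0.79 < 1 for everyone, so the Nash equilibrium is zero contribution and the group total is Σ E_j = 29 + 41 + 25 + 40 + 36 + 43 + 21 + 18 + 54 = 307.
Each contributed unit returns 7.110 to the group, so the social optimum is full contribution by everyone: group total = 7.110 × 307 = 2182.77.
Efficiency loss = (7.110 − 1) × 307 = 1875.77.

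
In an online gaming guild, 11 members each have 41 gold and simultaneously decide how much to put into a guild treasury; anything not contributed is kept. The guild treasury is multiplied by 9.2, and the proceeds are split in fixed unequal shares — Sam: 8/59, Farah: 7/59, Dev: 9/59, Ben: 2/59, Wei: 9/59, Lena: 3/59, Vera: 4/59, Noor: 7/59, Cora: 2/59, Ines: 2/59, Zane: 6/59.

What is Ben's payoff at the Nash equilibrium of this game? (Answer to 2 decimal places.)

A player with share s gets back 9.2·s per unit contributed, so full contribution is dominant for anyone with s > 1/9.2 = 0.1087 and zero contribution is dominant for anyone below.
Sam, Farah, Dev, Wei and Noor are above the threshold, contributing 41 each; the remaining 6 contribute 0. Total contributed: 205.
Ben keeps 41 and receives 9.2 × 205 × 2/59 = 63.93 from the guild treasury, for a payoff of 104.93.

104.93 gold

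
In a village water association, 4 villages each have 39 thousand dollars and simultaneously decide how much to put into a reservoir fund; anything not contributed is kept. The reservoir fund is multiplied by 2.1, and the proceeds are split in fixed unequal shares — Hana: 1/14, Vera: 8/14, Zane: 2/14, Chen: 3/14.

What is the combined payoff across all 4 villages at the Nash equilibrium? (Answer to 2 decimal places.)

198.90 thousand dollars

Player j's private return per contributed unit is 2.1 × (j's share). Contributing is weakly dominant for j when that share is at least 1/2.1 = 0.4762, and contributing 0 is dominant otherwise.
Vera alone (share 8/14) is above the threshold, contributing 39; the remaining 3 contribute 0. Total contributed: 39.
The reservoir fund pays out 2.1 × 39 = 81.90 in total (split across the unequal shares, but the aggregate is all that matters for the group sum).
The 3 free-riders keep 39 each, adding 117. Group total = 117 + 81.90 = 198.90.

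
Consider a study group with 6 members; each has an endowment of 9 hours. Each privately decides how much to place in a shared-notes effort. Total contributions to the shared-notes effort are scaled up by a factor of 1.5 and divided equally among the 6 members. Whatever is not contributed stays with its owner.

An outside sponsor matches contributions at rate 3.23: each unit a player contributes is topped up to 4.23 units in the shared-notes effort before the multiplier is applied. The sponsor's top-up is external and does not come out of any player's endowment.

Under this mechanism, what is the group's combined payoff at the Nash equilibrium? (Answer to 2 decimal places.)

342.63 hours

Under the mechanism each unit contributed yields 1.5 × 4.23 / 6 = 1.0575 back to its contributor per unit of net cost, which exceeds 1, making full contribution the dominant choice for everyone.
At the Nash equilibrium everyone contributes 9. Group total payoff = 1.5 × 4.23 × 54 = 342.63.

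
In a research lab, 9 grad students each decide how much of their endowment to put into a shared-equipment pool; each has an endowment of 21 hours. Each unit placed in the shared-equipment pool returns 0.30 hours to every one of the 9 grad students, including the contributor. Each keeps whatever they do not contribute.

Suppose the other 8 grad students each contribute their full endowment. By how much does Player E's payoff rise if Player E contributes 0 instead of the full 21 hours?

14.70 hours

Switching from a contribution of 21 to 0 lets Player E keep an extra 21 hours, but lowers the shared-equipment pool by 21, which costs Player E their own share of that drop: 0.30 × 21 = 6.30.
Net gain = 21 − 6.30 = 14.70. The private return per contributed unit (0.30) is below 1, so free-riding is indeed the best response regardless of what the others do.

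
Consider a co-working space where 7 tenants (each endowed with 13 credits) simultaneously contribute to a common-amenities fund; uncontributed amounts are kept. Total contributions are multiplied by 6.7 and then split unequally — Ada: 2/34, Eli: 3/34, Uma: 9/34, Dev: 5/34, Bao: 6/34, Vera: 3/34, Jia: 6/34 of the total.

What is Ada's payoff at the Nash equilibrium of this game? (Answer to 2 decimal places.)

Player j's private return per contributed unit is 6.7 × (j's share). Contributing is weakly dominant for j when that share is at least 1/6.7 = 0.1493, and contributing 0 is dominant otherwise.
The shares above 0.1493 belong to Uma, Bao and Jia, contributing 13 each; the remaining 4 contribute 0. Total contributed: 39.
Ada keeps 13 and receives 6.7 × 39 × 2/34 = 15.37 from the common-amenities fund, for a payoff of 28.37.

28.37 credits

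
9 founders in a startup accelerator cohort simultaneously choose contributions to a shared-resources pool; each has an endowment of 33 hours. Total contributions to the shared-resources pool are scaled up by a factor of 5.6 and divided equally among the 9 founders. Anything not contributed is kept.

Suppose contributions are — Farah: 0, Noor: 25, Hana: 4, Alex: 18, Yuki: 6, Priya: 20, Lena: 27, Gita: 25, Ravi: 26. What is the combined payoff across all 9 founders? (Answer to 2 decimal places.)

991.60 hours

Total contributed: 0 + 25 + 4 + 18 + 6 + 20 + 27 + 25 + 26 = 151; total kept: 9 × 33 − 151 = 146.
The shared-resources pool pays out 5.6 × 151 = 845.60 in aggregate.
Group total = 146 + 845.60 = 991.60.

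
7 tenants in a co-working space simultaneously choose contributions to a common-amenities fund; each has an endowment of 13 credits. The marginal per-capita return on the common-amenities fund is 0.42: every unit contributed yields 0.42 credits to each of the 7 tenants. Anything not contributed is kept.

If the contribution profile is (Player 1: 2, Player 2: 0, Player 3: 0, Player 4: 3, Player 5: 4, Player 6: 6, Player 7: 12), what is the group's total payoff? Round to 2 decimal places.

143.38 credits

Total contributed: 2 + 0 + 0 + 3 + 4 + 6 + 12 = 27; total kept: 7 × 13 − 27 = 64.
The common-amenities fund pays out 0.42 × 7 × 27 = 79.38 in aggregate.
Group total = 64 + 79.38 = 143.38.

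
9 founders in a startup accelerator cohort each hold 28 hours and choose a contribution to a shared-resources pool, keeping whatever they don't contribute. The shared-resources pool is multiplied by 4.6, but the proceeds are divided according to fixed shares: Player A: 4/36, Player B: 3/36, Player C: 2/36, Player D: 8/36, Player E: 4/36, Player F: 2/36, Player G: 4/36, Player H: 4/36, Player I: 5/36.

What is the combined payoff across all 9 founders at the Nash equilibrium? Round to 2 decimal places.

352.80 hours

Player j's private return per contributed unit is 4.6 × (j's share). Contributing is weakly dominant for j when that share is at least 1/4.6 = 0.2174, and contributing 0 is dominant otherwise.
The only share above 0.2174 is Player D's 8/36, contributing 28; the remaining 8 contribute 0. Total contributed: 28.
The shared-resources pool pays out 4.6 × 28 = 128.80 in total (split across the unequal shares, but the aggregate is all that matters for the group sum).
The 8 free-riders keep 28 each, adding 224. Group total = 224 + 128.80 = 352.80.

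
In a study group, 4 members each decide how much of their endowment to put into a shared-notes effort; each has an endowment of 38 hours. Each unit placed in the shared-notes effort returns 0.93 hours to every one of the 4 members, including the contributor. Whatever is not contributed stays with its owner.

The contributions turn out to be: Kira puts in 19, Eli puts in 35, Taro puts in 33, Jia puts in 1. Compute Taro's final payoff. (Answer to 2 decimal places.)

86.84 hours

Total contributed: 19 + 35 + 33 + 1 = 88.
Each receives 0.93 × 88 = 81.84 from the shared-notes effort.
Taro keeps 38 − 33 = 5, so Taro's payoff is 5 + 81.84 = 86.84.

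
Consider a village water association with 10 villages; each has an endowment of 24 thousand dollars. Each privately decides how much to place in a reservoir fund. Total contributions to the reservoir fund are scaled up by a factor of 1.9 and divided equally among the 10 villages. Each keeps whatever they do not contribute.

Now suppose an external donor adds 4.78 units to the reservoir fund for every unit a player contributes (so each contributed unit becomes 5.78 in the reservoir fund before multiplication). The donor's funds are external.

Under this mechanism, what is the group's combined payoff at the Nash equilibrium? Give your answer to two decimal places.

The effective private return per unit is now 1.9 × 5.78 / 10 = 1.0982 > 1, so every player's dominant strategy flips to full contribution.
At the Nash equilibrium everyone contributes 24. Group total payoff = 1.9 × 5.78 × 240 = 2635.68.

2635.68 thousand dollars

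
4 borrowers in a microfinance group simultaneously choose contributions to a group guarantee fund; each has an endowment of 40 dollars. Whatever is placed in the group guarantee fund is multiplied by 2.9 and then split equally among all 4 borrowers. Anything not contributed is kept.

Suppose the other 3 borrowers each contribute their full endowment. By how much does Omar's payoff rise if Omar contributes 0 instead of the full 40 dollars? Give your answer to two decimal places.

Switching from a contribution of 40 to 0 lets Omar keep an extra 40 dollars, but lowers the group guarantee fund by 40, which costs Omar their own share of that drop: 2.9/4 × 40 = 29.00.
Net gain = 40 − 29.00 = 11.00. The private return per contributed unit (0.7250) is below 1, so free-riding is indeed the best response regardless of what the others do.

11.00 dollars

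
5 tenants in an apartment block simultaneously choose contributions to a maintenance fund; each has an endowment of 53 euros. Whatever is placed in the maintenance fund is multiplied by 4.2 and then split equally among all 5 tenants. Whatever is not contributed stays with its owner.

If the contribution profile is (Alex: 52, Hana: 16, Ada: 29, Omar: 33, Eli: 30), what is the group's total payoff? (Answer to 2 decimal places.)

Total contributed: 52 + 16 + 29 + 33 + 30 = 160; total kept: 5 × 53 − 160 = 105.
The maintenance fund pays out 4.2 × 160 = 672.00 in aggregate.
Group total = 105 + 672.00 = 777.00.

777.00 euros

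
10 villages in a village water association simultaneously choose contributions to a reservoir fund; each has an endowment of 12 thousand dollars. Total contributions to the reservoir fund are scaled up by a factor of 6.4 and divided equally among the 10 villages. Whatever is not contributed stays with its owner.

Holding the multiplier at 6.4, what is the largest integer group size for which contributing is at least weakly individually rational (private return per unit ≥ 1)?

Private return per unit is 6.4/(group size), which is ≥ 1 whenever the group size is ≤ 6.4.
The largest such integer is 6.

6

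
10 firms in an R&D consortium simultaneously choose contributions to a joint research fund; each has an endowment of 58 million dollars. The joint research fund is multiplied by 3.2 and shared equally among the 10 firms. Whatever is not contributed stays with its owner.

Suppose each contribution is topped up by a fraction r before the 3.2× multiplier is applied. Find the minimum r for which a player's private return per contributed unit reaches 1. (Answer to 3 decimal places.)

With matching at rate r, one contributed unit becomes (1 + r) in the joint research fund and returns 3.2 × (1 + r) / 10 to the contributor.
Setting this equal to 1: 1 + r = 10/3.2 = 3.1250.
So the minimum matching rate is r = 3.1250 − 1 = 2.125.

2.125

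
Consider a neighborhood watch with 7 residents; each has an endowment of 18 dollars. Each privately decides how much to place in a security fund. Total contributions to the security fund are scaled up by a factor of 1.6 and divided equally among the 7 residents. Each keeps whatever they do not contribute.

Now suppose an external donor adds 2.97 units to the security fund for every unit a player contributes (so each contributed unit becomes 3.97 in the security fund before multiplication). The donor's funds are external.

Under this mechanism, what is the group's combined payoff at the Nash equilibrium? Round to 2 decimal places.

126.00 dollars

Even with the mechanism, each unit contributed returns only 1.6 × 3.97 / 7 = 0.9074 per unit of net cost, so contributing nothing is still dominant.
Everyone keeps their endowment and the group total is 7 × 18 = 126.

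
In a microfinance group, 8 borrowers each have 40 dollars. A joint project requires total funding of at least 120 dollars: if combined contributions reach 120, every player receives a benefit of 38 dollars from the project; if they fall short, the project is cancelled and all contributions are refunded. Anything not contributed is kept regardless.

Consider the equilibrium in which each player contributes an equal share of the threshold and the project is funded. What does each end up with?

Equal share of the threshold: 120/8 = 15.
At this profile no one gains by cutting their contribution: any cut drops the total below 120, the project is cancelled, contributions are refunded, and the deviator ends with 40, which is less than 40 − 15 + 38 = 63. Contributing more than 15 just wastes the excess. So contributing exactly 15 is a best response.
Each player's payoff: 40 − 15 + 38 = 63.

63 dollars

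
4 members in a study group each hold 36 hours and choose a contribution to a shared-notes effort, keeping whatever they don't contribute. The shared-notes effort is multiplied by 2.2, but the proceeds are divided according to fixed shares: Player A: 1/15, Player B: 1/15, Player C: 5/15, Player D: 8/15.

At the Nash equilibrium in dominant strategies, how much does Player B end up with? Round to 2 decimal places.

41.28 hours

Each unit j contributes comes back to j as 2.2 × (j's share), so j prefers to contribute only if that share exceeds 1/2.2 = 0.4545; otherwise keeping the unit dominates.
Only Player D (8/15) clears that bar, contributing 36; the remaining 3 contribute 0. Total contributed: 36.
Player B keeps 36 and receives 2.2 × 36 × 1/15 = 5.28 from the shared-notes effort, for a payoff of 41.28.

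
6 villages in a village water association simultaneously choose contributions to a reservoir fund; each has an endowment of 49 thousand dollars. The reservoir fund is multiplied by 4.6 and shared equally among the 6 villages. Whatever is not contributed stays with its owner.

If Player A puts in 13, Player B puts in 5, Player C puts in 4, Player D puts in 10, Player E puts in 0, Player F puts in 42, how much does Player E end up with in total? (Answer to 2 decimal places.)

105.73 thousand dollars

Total contributed: 13 + 5 + 4 + 10 + 0 + 42 = 74.
Each receives 4.6 × 74 / 6 = 56.73 from the reservoir fund.
Player E keeps 49 − 0 = 49, so Player E's payoff is 49 + 56.73 = 105.73.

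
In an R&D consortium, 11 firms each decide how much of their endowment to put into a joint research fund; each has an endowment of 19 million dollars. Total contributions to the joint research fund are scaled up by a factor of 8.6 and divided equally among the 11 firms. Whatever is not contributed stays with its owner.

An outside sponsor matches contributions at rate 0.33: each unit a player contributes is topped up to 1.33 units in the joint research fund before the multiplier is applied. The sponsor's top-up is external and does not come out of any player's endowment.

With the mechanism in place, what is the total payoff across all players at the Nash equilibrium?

2390.54 million dollars

The effective private return per unit is now 8.6 × 1.33 / 11 = 1.0398 > 1, so every player's dominant strategy flips to full contribution.
At the Nash equilibrium everyone contributes 19. Group total payoff = 8.6 × 1.33 × 209 = 2390.54.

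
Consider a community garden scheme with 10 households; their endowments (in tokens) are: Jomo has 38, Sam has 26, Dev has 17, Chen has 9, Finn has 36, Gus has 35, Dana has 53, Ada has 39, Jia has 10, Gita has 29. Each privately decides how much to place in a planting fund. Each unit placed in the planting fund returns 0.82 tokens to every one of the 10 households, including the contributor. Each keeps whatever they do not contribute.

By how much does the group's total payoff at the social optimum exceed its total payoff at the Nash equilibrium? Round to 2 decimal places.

2102.40 tokens

The private return per contributed unit is 0.82 < 1 for everyone, so the Nash equilibrium is zero contribution and the group total is Σ E_j = 38 + 26 + 17 + 9 + 36 + 35 + 53 + 39 + 10 + 29 = 292.
Each contributed unit returns 8.200 to the group, so the social optimum is full contribution by everyone: group total = 8.200 × 292 = 2394.40.
Efficiency loss = (8.200 − 1) × 292 = 2102.40.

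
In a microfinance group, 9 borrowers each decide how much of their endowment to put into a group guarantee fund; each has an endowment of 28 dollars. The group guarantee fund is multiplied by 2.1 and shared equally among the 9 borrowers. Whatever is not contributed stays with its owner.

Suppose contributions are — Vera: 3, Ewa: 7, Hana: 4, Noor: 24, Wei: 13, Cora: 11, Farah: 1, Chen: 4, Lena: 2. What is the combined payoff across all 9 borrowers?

327.90 dollars

Total contributed: 3 + 7 + 4 + 24 + 13 + 11 + 1 + 4 + 2 = 69; total kept: 9 × 28 − 69 = 183.
The group guarantee fund pays out 2.1 × 69 = 144.90 in aggregate.
Group total = 183 + 144.90 = 327.90.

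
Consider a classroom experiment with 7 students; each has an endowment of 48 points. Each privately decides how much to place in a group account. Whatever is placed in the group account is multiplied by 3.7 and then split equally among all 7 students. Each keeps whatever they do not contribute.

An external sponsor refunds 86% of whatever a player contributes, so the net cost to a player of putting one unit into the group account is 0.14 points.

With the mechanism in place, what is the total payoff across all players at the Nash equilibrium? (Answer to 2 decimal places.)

With the mechanism, a contributed unit returns (3.7/7) / 0.14 = 3.7755 per unit of net cost to the contributor — now above 1 — so contributing fully is weakly dominant for every player.
So the Nash equilibrium is full contribution by all 7; the group earns 7 × (48 × 0.86 + 3.7 × 48) = 1532.16.

1532.16 points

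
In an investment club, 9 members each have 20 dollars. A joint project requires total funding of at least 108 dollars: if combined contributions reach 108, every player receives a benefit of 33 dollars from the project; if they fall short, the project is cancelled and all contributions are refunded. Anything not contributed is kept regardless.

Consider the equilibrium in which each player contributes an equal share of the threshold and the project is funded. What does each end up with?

Equal share of the threshold: 108/9 = 12.
At this profile no one gains by cutting their contribution: any cut drops the total below 108, the project is cancelled, contributions are refunded, and the deviator ends with 20, which is less than 20 − 12 + 33 = 41. Contributing more than 12 just wastes the excess. So contributing exactly 12 is a best response.
Each player's payoff: 20 − 12 + 33 = 41.

41 dollars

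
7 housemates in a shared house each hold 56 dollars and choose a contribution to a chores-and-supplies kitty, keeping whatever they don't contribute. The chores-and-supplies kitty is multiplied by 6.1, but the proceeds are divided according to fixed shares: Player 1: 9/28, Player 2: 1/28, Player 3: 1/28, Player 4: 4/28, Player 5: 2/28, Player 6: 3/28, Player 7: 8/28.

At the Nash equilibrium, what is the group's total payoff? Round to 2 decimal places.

Player j's private return per contributed unit is 6.1 × (j's share). Contributing is weakly dominant for j when that share is at least 1/6.1 = 0.1639, and contributing 0 is dominant otherwise.
Player 1 and Player 7 are above the threshold, contributing 56 each; the remaining 5 contribute 0. Total contributed: 112.
The chores-and-supplies kitty pays out 6.1 × 112 = 683.20 in total (split across the unequal shares, but the aggregate is all that matters for the group sum).
The 5 free-riders keep 56 each, adding 280. Group total = 280 + 683.20 = 963.20.

963.20 dollars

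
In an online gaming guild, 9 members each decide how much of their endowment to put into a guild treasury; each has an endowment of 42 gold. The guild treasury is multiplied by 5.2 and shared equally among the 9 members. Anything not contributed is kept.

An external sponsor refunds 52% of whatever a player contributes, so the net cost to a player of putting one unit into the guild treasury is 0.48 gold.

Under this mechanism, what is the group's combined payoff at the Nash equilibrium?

2162.16 gold

The effective private return per unit is now (5.2/9) / 0.48 = 1.2037 > 1, so every player's dominant strategy flips to full contribution.
So the Nash equilibrium is full contribution by all 9; the group earns 9 × (42 × 0.52 + 5.2 × 42) = 2162.16.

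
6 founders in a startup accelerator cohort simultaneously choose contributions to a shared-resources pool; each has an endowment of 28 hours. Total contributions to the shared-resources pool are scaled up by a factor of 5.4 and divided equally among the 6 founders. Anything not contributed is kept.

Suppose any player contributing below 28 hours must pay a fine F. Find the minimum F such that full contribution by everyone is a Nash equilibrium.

Given the others contribute fully, the best deviation is to contribute 0 (any partial contribution still incurs the fine and gives up units whose private return 0.9000 is below 1).
Deviating from 28 to 0 saves 28 hours but forfeits the deviator's share of the drop in the shared-resources pool: 5.4/6 × 28 = 25.20.
So the deviation gain is 28 − 25.20 = 2.80, and the fine must be at least 2.80 hours to wipe it out.

2.80 hours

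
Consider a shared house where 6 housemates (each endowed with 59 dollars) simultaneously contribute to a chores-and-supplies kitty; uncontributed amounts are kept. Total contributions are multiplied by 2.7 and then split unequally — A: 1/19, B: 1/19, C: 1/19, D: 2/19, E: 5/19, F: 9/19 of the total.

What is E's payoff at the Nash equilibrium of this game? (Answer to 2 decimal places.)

100.92 dollars

A player with share s gets back 2.7·s per unit contributed, so full contribution is dominant for anyone with s > 1/2.7 = 0.3704 and zero contribution is dominant for anyone below.
F alone (share 9/19) is above the threshold, contributing 59; the remaining 5 contribute 0. Total contributed: 59.
E keeps 59 and receives 2.7 × 59 × 5/19 = 41.92 from the chores-and-supplies kitty, for a payoff of 100.92.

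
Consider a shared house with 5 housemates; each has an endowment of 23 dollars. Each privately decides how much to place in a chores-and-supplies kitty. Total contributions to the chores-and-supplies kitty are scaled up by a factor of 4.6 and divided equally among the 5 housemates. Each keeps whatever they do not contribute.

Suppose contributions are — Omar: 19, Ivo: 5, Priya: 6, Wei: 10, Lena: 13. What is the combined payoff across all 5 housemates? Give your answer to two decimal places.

305.80 dollars

Total contributed: 19 + 5 + 6 + 10 + 13 = 53; total kept: 5 × 23 − 53 = 62.
The chores-and-supplies kitty pays out 4.6 × 53 = 243.80 in aggregate.
Group total = 62 + 243.80 = 305.80.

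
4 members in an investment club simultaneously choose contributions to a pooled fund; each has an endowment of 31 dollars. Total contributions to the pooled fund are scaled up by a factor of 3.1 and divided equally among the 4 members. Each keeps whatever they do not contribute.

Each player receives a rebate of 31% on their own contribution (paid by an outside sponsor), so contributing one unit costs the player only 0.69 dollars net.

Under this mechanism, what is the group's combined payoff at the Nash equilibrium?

With the mechanism, a contributed unit returns (3.1/4) / 0.69 = 1.1232 per unit of net cost to the contributor — now above 1 — so contributing fully is weakly dominant for every player.
At the Nash equilibrium everyone contributes 31. Group total payoff = 4 × (31 × 0.31 + 3.1 × 31) = 422.84.

422.84 dollars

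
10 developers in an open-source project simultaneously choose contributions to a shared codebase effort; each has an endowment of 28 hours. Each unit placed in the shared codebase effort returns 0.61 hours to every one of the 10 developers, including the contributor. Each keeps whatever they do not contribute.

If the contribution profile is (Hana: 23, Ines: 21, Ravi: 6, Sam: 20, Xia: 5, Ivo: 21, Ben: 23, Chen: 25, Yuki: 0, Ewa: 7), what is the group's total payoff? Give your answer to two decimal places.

1050.10 hours

Total contributed: 23 + 21 + 6 + 20 + 5 + 21 + 23 + 25 + 0 + 7 = 151; total kept: 10 × 28 − 151 = 129.
The shared codebase effort pays out 0.61 × 10 × 151 = 921.10 in aggregate.
Group total = 129 + 921.10 = 1050.10.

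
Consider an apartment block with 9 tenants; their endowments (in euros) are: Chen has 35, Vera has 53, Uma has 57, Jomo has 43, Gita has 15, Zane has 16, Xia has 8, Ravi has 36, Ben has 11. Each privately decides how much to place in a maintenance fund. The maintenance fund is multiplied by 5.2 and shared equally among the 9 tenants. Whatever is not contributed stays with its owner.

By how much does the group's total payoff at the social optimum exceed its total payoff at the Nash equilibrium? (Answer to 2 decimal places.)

1150.80 euros

The private return per contributed unit is 5.2/9 = 0.5778 < 1 for every player regardless of endowment, so the Nash equilibrium is zero contribution and the group total is Σ E_j = 35 + 53 + 57 + 43 + 15 + 16 + 8 + 36 + 11 = 274.
Each contributed unit returns 5.200 to the group, so the social optimum is full contribution by everyone: group total = 5.200 × 274 = 1424.80.
Efficiency loss = (5.200 − 1) × 274 = 1150.80.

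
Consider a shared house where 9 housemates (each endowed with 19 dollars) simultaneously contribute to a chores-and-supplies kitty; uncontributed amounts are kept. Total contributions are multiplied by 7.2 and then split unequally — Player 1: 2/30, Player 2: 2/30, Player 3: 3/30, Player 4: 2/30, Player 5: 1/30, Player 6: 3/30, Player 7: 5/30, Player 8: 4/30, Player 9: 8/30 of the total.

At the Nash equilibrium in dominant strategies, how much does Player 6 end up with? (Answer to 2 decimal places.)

Player j's private return per contributed unit is 7.2 × (j's share). Contributing is weakly dominant for j when that share is at least 1/7.2 = 0.1389, and contributing 0 is dominant otherwise.
Player 7 and Player 9 clear that bar, contributing 19 each; the remaining 7 contribute 0. Total contributed: 38.
Player 6 keeps 19 and receives 7.2 × 38 × 3/30 = 27.36 from the chores-and-supplies kitty, for a payoff of 46.36.

46.36 dollars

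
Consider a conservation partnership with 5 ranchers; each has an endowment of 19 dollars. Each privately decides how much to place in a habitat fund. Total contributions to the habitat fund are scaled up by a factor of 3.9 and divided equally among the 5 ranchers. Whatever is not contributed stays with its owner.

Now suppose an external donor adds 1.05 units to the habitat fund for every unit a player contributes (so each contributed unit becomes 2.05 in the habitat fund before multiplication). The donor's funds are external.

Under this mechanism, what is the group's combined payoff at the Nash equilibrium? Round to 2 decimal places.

759.53 dollars

With the mechanism, a contributed unit returns 3.9 × 2.05 / 5 = 1.5990 per unit of net cost to the contributor — now above 1 — so contributing fully is weakly dominant for every player.
At the Nash equilibrium everyone contributes 19. Group total payoff = 3.9 × 2.05 × 95 = 759.53.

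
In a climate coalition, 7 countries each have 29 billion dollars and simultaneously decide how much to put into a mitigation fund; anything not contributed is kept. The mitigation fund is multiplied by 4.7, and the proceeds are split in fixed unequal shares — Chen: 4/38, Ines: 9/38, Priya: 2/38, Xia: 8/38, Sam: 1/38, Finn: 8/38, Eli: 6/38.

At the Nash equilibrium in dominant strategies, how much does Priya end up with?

36.17 billion dollars

For player j, contributing a unit is worthwhile iff 4.7 × (j's share) ≥ 1, i.e. iff j's share is at least 0.2128.
Only Ines (9/38) clears that bar, contributing 29; the remaining 6 contribute 0. Total contributed: 29.
Priya keeps 29 and receives 4.7 × 29 × 2/38 = 7.17 from the mitigation fund, for a payoff of 36.17.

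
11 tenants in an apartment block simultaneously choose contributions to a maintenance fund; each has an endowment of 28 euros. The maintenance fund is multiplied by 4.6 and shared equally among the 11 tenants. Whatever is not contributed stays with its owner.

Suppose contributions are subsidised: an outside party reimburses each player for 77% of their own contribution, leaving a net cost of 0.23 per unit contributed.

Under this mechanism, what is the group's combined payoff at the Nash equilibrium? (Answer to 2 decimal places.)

1653.96 euros

Under the mechanism each unit contributed yields (4.6/11) / 0.23 = 1.8182 back to its contributor per unit of net cost, which exceeds 1, making full contribution the dominant choice for everyone.
So the Nash equilibrium is full contribution by all 11; the group earns 11 × (28 × 0.77 + 4.6 × 28) = 1653.96.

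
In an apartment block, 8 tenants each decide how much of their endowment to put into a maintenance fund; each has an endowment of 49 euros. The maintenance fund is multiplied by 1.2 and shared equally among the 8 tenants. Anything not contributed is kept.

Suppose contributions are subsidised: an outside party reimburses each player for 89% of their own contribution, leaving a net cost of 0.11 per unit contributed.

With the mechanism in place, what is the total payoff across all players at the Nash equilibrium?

819.28 euros

Under the mechanism each unit contributed yields (1.2/8) / 0.11 = 1.3636 back to its contributor per unit of net cost, which exceeds 1, making full contribution the dominant choice for everyone.
At the Nash equilibrium everyone contributes 49. Group total payoff = 8 × (49 × 0.89 + 1.2 × 49) = 819.28.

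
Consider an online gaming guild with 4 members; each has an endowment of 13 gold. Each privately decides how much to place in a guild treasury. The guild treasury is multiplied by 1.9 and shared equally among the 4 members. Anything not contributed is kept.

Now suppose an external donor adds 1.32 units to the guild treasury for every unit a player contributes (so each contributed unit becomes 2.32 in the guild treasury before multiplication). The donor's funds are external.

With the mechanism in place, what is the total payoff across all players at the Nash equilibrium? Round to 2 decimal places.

229.22 gold

Under the mechanism each unit contributed yields 1.9 × 2.32 / 4 = 1.1020 back to its contributor per unit of net cost, which exceeds 1, making full contribution the dominant choice for everyone.
So the Nash equilibrium is full contribution by all 4; the group earns 1.9 × 2.32 × 52 = 229.22.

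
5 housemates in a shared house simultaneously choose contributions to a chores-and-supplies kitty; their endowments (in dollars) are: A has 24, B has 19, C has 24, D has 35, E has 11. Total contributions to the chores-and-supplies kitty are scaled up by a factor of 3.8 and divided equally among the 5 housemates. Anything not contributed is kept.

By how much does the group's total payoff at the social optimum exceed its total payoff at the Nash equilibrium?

316.40 dollars

The private return per contributed unit is 3.8/5 = 0.7600 < 1 for every player regardless of endowment, so the Nash equilibrium is zero contribution and the group total is Σ E_j = 24 + 19 + 24 + 35 + 11 = 113.
Each contributed unit returns 3.800 to the group, so the social optimum is full contribution by everyone: group total = 3.800 × 113 = 429.40.
Efficiency loss = (3.800 − 1) × 113 = 316.40.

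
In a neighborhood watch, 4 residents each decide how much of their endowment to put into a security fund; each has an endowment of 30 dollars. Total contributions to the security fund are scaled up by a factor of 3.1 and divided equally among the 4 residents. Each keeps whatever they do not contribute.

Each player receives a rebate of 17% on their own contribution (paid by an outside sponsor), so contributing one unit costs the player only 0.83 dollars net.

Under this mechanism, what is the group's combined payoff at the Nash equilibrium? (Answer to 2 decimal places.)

With the mechanism, a contributed unit returns (3.1/4) / 0.83 = 0.9337 per unit of net cost — still below 1 — so contributing 0 remains dominant for every player.
At the Nash equilibrium no one contributes; group total payoff = 4 × 30 = 120.

120.00 dollars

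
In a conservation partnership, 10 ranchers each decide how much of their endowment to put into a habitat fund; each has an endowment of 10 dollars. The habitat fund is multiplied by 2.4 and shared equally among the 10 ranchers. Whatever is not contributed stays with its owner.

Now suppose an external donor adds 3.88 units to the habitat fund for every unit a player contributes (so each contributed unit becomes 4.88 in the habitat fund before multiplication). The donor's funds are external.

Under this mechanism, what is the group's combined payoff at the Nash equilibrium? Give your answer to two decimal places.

1171.20 dollars

The effective private return per unit is now 2.4 × 4.88 / 10 = 1.1712 > 1, so every player's dominant strategy flips to full contribution.
At the Nash equilibrium everyone contributes 10. Group total payoff = 2.4 × 4.88 × 100 = 1171.20.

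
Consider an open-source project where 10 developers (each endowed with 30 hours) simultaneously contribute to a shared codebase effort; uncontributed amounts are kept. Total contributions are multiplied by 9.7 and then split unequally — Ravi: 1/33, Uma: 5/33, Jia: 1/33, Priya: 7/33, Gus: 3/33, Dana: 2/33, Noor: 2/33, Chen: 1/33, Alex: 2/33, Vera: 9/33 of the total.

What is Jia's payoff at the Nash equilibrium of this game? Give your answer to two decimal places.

56.45 hours

A player with share s gets back 9.7·s per unit contributed, so full contribution is dominant for anyone with s > 1/9.7 = 0.1031 and zero contribution is dominant for anyone below.
Uma, Priya and Vera clear that bar, contributing 30 each; the remaining 7 contribute 0. Total contributed: 90.
Jia keeps 30 and receives 9.7 × 90 × 1/33 = 26.45 from the shared codebase effort, for a payoff of 56.45.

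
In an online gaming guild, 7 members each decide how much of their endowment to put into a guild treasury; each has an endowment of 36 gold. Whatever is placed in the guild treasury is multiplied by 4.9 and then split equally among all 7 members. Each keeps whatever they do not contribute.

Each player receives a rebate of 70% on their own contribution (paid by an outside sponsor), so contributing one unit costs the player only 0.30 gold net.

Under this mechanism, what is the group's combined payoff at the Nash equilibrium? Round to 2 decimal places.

1411.20 gold

The effective private return per unit is now (4.9/7) / 0.30 = 2.3333 > 1, so every player's dominant strategy flips to full contribution.
So the Nash equilibrium is full contribution by all 7; the group earns 7 × (36 × 0.70 + 4.9 × 36) = 1411.20.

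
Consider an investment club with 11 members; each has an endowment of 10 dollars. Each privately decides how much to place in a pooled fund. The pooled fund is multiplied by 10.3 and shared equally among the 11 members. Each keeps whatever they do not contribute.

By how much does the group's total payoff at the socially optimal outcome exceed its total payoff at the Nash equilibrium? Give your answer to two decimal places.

1023.00 dollars

Each contributed unit returns 10.3/11 = 0.9364 to its contributor — below 1 — so contributing 0 is dominant for every player. At the Nash equilibrium everyone keeps their 10, and the group total is 11 × 10 = 110.
Each contributed unit returns 10.300 to the group as a whole (0.9364 to each of 11 players), which exceeds 1, so the social optimum is full contribution: group total = 10.300 × 110 = 1133.00.
Efficiency loss = 1133.00 − 110 = 1023.00.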